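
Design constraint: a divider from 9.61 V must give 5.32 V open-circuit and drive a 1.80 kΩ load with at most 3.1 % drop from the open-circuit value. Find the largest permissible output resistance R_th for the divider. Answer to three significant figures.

Loading drop = R_th/(R_th + R_L) ≤ 0.0310, so R_th ≤ R_L · ε/(1−ε) = 1.80 kΩ × 0.0310/0.9690 = 57.6 Ω.
(Any R1, R2 with R2/(R1+R2) = 0.554 and R1‖R2 ≤ 57.6 Ω will meet the spec.)

R_th ≤ 57.6 Ω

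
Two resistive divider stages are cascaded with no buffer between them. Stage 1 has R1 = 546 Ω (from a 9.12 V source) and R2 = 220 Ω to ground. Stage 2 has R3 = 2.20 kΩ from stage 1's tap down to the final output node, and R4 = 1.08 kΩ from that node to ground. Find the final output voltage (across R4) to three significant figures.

V_out ≈ 0.823 V

Stage 2 presents R3+R4 = 3280 Ω as a load on stage 1's tap.
Stage 1's lower leg becomes R2‖(R3+R4) = 206.2 Ω, so V_mid = 9.12 × 206.2/752.2 = 2.500 V.
Stage 2 is itself unloaded: V_out = V_mid × R4/(R3+R4) = 2.500 × 1080/3280 = 0.823 V.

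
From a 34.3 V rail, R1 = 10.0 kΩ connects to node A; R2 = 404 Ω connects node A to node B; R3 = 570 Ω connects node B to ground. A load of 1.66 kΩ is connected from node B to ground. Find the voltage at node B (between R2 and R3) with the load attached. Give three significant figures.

At node B, R3 is in parallel with the load: R3‖R_L = 424.3 Ω.
Below node A the resistance is R2 + (R3‖R_L) = 828.3 Ω, so V_A = 34.3 × 828.3/10830 = 2.624 V.
Then V_B = V_A × (R3‖R_L)/(R2 + R3‖R_L) = 2.624 × 424.3/828.3 = 1.34 V.

V ≈ 1.34 V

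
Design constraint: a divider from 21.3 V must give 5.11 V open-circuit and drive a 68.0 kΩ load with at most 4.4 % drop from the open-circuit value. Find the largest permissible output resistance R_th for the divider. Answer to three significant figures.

Loading drop = R_th/(R_th + R_L) ≤ 0.0440, so R_th ≤ R_L · ε/(1−ε) = 68.0 kΩ × 0.0440/0.9560 = 3.13 kΩ.
(Any R1, R2 with R2/(R1+R2) = 0.240 and R1‖R2 ≤ 3.13 kΩ will meet the spec.)

R_th ≤ 3.13 kΩ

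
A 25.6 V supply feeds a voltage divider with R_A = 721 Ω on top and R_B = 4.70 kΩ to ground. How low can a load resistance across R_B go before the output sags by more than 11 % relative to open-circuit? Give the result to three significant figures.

R_L(min) ≈ 5.06 kΩ

Output resistance R_th = R_A‖R_B = (721 × 4700)/5421 = 625.1 Ω.
The fractional drop is R_th/(R_th + R_L); requiring this ≤ 0.110 gives R_L ≥ R_th(1/0.110 − 1) = 625.1 × 8.091 = 5.06 kΩ.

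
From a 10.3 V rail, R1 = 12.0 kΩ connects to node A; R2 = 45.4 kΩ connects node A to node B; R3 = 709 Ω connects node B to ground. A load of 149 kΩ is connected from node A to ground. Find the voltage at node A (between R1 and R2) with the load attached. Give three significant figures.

Below node A the series string R2+R3 = 46110 Ω sits in parallel with the 149000 Ω load: 35210 Ω.
V_A = 10.3 × 35210/(12000 + 35210) = 7.68 V.

V ≈ 7.68 V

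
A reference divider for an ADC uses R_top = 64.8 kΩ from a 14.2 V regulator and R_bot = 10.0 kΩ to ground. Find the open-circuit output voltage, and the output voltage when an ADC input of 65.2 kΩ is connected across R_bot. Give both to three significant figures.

Unloaded: 1.90 V; loaded: 1.68 V

Open-circuit: V = 14.2 × 10.0/(64.8 + 10.0) = 1.90 V.
With the load, R_bot becomes R_bot‖R_L = 8.670 kΩ, so V = 14.2 × 8.670/73.47 = 1.68 V.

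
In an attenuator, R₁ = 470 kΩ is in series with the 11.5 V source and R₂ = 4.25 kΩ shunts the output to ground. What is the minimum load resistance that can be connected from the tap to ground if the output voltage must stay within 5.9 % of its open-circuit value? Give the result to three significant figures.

R_L(min) ≈ 67.2 kΩ

Output resistance R_th = R₁‖R₂ = (470 × 4.25)/474.2 = 4.212 kΩ.
The fractional drop is R_th/(R_th + R_L); requiring this ≤ 0.0590 gives R_L ≥ R_th(1/0.0590 − 1) = 4.212 × 15.95 = 67.2 kΩ.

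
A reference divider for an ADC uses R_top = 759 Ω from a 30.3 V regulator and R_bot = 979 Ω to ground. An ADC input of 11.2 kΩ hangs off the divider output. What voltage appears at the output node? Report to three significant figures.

The load sits in parallel with R_bot: R_bot‖R_L = (979 × 11200) / (979 + 11200) = 900.3 Ω.
V_out = 30.3 × 900.3 / (759 + 900.3) = 30.3 × 900.3/1659 = 16.4 V.

V_out ≈ 16.4 V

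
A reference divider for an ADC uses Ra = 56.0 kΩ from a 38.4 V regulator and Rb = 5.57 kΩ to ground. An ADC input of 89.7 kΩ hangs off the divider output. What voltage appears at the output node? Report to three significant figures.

V_out ≈ 3.29 V

The load sits in parallel with Rb: Rb‖R_L = (5.57 × 89.7) / (5.57 + 89.7) = 5.244 kΩ.
V_out = 38.4 × 5.244 / (56.0 + 5.244) = 38.4 × 5.244/61.24 = 3.29 V.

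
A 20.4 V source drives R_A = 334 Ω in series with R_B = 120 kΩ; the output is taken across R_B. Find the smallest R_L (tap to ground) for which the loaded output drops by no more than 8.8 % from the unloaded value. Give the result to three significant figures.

Output resistance R_th = R_A‖R_B = (334 × 120000)/120300 = 333.1 Ω.
The fractional drop is R_th/(R_th + R_L); requiring this ≤ 0.0880 gives R_L ≥ R_th(1/0.0880 − 1) = 333.1 × 10.36 = 3.45 kΩ.

R_L(min) ≈ 3.45 kΩ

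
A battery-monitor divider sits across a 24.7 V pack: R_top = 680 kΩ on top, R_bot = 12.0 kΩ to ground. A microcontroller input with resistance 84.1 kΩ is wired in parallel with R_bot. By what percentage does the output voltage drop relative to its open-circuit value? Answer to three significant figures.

Unloaded V = 24.7 × 12.0/692.0 = 0.42832 V.
Loaded: R_bot‖R_L = 10.50 kΩ, giving V = 24.7 × 10.50/690.5 = 0.37565 V.
Drop = (0.42832 − 0.37565) / 0.42832 = 12.3 %.

12.3 %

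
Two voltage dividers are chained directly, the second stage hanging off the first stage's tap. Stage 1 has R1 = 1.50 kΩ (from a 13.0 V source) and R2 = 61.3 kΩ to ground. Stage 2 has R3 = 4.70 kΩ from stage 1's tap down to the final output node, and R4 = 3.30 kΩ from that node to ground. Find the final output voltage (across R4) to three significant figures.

Stage 2 presents R3+R4 = 8.000 kΩ as a load on stage 1's tap.
Stage 1's lower leg becomes R2‖(R3+R4) = 7.076 kΩ, so V_mid = 13.0 × 7.076/8.576 = 10.73 V.
Stage 2 is itself unloaded: V_out = V_mid × R4/(R3+R4) = 10.73 × 3.30/8.000 = 4.42 V.

V_out ≈ 4.42 V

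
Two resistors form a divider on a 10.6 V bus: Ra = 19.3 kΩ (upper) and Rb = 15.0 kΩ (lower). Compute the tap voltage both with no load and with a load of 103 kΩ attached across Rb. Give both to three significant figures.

Unloaded: 4.64 V; loaded: 4.28 V

Open-circuit: V = 10.6 × 15.0/(19.3 + 15.0) = 4.64 V.
With the load, Rb becomes Rb‖R_L = 13.09 kΩ, so V = 10.6 × 13.09/32.39 = 4.28 V.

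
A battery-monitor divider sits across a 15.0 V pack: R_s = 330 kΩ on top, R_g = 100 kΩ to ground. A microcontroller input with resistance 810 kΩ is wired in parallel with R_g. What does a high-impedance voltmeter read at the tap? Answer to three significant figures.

V_out ≈ 3.19 V

The load sits in parallel with R_g: R_g‖R_L = (100 × 810) / (100 + 810) = 89.01 kΩ.
V_out = 15.0 × 89.01 / (330 + 89.01) = 15.0 × 89.01/419.0 = 3.19 V.
(Unloaded it would have been 3.49 V.)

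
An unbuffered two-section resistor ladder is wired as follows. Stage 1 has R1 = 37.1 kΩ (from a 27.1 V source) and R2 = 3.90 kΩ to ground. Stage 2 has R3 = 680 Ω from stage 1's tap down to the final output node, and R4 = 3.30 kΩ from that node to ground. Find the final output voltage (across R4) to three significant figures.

Stage 2 presents R3+R4 = 3980 Ω as a load on stage 1's tap.
Stage 1's lower leg becomes R2‖(R3+R4) = 1970 Ω, so V_mid = 27.1 × 1970/39070 = 1.366 V.
Stage 2 is itself unloaded: V_out = V_mid × R4/(R3+R4) = 1.366 × 3300/3980 = 1.13 V.

V_out ≈ 1.13 V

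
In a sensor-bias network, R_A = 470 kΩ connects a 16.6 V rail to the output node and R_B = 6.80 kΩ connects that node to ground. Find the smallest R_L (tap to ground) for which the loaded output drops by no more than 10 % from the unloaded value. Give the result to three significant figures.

Output resistance R_th = R_A‖R_B = (470 × 6.80)/476.8 = 6.703 kΩ.
The fractional drop is R_th/(R_th + R_L); requiring this ≤ 0.100 gives R_L ≥ R_th(1/0.100 − 1) = 6.703 × 9.000 = 60.3 kΩ.

R_L(min) ≈ 60.3 kΩ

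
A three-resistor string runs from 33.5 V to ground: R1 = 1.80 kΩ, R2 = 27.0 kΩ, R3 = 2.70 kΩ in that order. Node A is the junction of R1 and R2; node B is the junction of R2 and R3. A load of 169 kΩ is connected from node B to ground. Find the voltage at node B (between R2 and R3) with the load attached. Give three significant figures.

V ≈ 2.83 V

At node B, R3 is in parallel with the load: R3‖R_L = 2.658 kΩ.
Below node A the resistance is R2 + (R3‖R_L) = 29.66 kΩ, so V_A = 33.5 × 29.66/31.46 = 31.58 V.
Then V_B = V_A × (R3‖R_L)/(R2 + R3‖R_L) = 31.58 × 2.658/29.66 = 2.83 V.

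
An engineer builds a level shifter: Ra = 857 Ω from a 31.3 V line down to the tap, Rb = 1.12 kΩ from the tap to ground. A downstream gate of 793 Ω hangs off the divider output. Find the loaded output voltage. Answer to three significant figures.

The load sits in parallel with Rb: Rb‖R_L = (1120 × 793) / (1120 + 793) = 464.3 Ω.
V_out = 31.3 × 464.3 / (857 + 464.3) = 31.3 × 464.3/1321 = 11.0 V.

V_out ≈ 11.0 V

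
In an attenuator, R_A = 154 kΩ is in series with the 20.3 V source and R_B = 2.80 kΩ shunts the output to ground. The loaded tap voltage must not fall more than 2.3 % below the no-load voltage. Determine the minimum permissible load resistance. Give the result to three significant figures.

Output resistance R_th = R_A‖R_B = (154 × 2.80)/156.8 = 2.750 kΩ.
The fractional drop is R_th/(R_th + R_L); requiring this ≤ 0.0230 gives R_L ≥ R_th(1/0.0230 − 1) = 2.750 × 42.48 = 117 kΩ.

R_L(min) ≈ 117 kΩ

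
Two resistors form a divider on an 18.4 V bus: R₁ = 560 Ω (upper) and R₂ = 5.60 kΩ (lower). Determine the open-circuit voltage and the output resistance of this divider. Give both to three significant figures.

V_th is the open-circuit tap voltage: 18.4 × 5600/(560 + 5600) = 16.7 V.
With the supply zeroed, R₁ and R₂ appear in parallel from the tap: R_th = R₁‖R₂ = (560 × 5600)/6160 = 509 Ω.

V_th = 16.7 V, R_th = 509 Ω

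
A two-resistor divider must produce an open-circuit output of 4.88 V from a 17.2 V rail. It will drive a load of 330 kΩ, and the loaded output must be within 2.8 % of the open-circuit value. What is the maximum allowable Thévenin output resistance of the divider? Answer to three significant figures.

Loading drop = R_th/(R_th + R_L) ≤ 0.0280, so R_th ≤ R_L · ε/(1−ε) = 330 kΩ × 0.0280/0.9720 = 9.51 kΩ.

R_th ≤ 9.51 kΩ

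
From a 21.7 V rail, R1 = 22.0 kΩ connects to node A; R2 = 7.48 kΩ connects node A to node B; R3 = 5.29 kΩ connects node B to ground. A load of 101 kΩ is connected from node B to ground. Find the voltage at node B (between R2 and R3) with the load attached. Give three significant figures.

At node B, R3 is in parallel with the load: R3‖R_L = 5.027 kΩ.
Below node A the resistance is R2 + (R3‖R_L) = 12.51 kΩ, so V_A = 21.7 × 12.51/34.51 = 7.865 V.
Then V_B = V_A × (R3‖R_L)/(R2 + R3‖R_L) = 7.865 × 5.027/12.51 = 3.16 V.

V ≈ 3.16 V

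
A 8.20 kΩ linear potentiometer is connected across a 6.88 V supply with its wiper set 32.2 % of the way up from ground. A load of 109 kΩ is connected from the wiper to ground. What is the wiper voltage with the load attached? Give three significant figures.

The wiper splits the pot into (1−α)R = 5.560 kΩ above and αR = 2.640 kΩ below.
Lower section ‖ load = 2.578 kΩ.
V_wiper = 6.88 × 2.578/(5.560 + 2.578) = 2.18 V.

V ≈ 2.18 V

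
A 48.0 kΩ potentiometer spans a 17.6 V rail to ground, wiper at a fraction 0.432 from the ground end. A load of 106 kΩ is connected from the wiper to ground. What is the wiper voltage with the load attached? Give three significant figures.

The wiper splits the pot into (1−α)R = 27.26 kΩ above and αR = 20.74 kΩ below.
Lower section ‖ load = 17.34 kΩ.
V_wiper = 17.6 × 17.34/(27.26 + 17.34) = 6.84 V.

V ≈ 6.84 V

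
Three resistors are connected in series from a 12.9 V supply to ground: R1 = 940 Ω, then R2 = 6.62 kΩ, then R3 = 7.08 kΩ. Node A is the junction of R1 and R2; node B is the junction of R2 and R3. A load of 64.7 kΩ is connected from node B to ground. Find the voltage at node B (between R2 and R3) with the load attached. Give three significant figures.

V ≈ 5.90 V

At node B, R3 is in parallel with the load: R3‖R_L = 6382 Ω.
Below node A the resistance is R2 + (R3‖R_L) = 13000 Ω, so V_A = 12.9 × 13000/13940 = 12.03 V.
Then V_B = V_A × (R3‖R_L)/(R2 + R3‖R_L) = 12.03 × 6382/13000 = 5.90 V.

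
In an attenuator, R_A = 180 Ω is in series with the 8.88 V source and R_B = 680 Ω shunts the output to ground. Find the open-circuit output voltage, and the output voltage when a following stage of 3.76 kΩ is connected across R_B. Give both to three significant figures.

Unloaded: 7.02 V; loaded: 6.77 V

Open-circuit: V = 8.88 × 680/(180 + 680) = 7.02 V.
With the load, R_B becomes R_B‖R_L = 575.9 Ω, so V = 8.88 × 575.9/755.9 = 6.77 V.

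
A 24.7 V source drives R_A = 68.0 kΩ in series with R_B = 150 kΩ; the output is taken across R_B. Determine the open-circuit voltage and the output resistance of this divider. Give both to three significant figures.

V_th = 17.0 V, R_th = 46.8 kΩ

V_th is the open-circuit tap voltage: 24.7 × 150/(68.0 + 150) = 17.0 V.
With the supply zeroed, R_A and R_B appear in parallel from the tap: R_th = R_A‖R_B = (68.0 × 150)/218.0 = 46.8 kΩ.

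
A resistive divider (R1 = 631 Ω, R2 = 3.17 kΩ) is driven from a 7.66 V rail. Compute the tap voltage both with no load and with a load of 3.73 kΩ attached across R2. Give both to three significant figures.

Unloaded: 6.39 V; loaded: 5.60 V

Open-circuit: V = 7.66 × 3170/(631 + 3170) = 6.39 V.
With the load, R2 becomes R2‖R_L = 1714 Ω, so V = 7.66 × 1714/2345 = 5.60 V.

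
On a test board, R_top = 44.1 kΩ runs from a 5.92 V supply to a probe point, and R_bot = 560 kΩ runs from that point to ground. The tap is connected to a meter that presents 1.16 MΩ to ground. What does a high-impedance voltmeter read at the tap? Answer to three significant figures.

The load sits in parallel with R_bot: R_bot‖R_L = (560 × 1160) / (560 + 1160) = 377.7 kΩ.
V_out = 5.92 × 377.7 / (44.1 + 377.7) = 5.92 × 377.7/421.8 = 5.30 V.

V_out ≈ 5.30 V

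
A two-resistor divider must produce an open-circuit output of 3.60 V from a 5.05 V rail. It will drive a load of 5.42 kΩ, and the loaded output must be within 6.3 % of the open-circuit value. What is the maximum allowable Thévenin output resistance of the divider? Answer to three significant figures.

Loading drop = R_th/(R_th + R_L) ≤ 0.0630, so R_th ≤ R_L · ε/(1−ε) = 5.42 kΩ × 0.0630/0.9370 = 364 Ω.
(Any R1, R2 with R2/(R1+R2) = 0.713 and R1‖R2 ≤ 364 Ω will meet the spec.)

R_th ≤ 364 Ω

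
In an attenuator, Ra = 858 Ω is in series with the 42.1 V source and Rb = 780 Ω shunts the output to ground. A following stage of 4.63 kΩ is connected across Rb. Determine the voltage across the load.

V_out ≈ 18.4 V

The load sits in parallel with Rb: Rb‖R_L = (780 × 4630) / (780 + 4630) = 667.5 Ω.
V_out = 42.1 × 667.5 / (858 + 667.5) = 42.1 × 667.5/1526 = 18.4 V.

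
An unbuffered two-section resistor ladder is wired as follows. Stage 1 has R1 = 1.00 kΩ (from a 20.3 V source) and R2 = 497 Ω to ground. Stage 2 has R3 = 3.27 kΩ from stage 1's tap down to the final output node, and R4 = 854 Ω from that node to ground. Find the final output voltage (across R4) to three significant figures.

V_out ≈ 1.29 V

Stage 2 presents R3+R4 = 4124 Ω as a load on stage 1's tap.
Stage 1's lower leg becomes R2‖(R3+R4) = 443.5 Ω, so V_mid = 20.3 × 443.5/1444 = 6.237 V.
Stage 2 is itself unloaded: V_out = V_mid × R4/(R3+R4) = 6.237 × 854/4124 = 1.29 V.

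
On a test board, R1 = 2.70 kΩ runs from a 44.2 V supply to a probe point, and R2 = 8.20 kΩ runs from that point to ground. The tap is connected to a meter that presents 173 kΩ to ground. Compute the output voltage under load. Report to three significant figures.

The load sits in parallel with R2: R2‖R_L = (8.20 × 173) / (8.20 + 173) = 7.829 kΩ.
V_out = 44.2 × 7.829 / (2.70 + 7.829) = 44.2 × 7.829/10.53 = 32.9 V.
(Unloaded it would have been 33.3 V.)

V_out ≈ 32.9 V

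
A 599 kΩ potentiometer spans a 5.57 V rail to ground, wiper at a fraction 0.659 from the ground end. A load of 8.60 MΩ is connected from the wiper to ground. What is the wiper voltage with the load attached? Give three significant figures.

V ≈ 3.61 V

The wiper splits the pot into (1−α)R = 204.3 kΩ above and αR = 394.7 kΩ below.
Lower section ‖ load = 377.4 kΩ.
V_wiper = 5.57 × 377.4/(204.3 + 377.4) = 3.61 V.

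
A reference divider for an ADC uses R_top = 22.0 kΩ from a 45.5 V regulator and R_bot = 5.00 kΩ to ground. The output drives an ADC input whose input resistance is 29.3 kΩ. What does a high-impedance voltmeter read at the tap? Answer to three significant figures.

V_out ≈ 7.40 V

The load sits in parallel with R_bot: R_bot‖R_L = (5.00 × 29.3) / (5.00 + 29.3) = 4.271 kΩ.
V_out = 45.5 × 4.271 / (22.0 + 4.271) = 45.5 × 4.271/26.27 = 7.40 V.
(Unloaded it would have been 8.43 V.)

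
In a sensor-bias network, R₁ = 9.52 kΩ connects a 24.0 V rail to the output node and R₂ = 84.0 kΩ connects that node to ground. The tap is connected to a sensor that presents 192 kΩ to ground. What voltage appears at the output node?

V_out ≈ 20.6 V

The load sits in parallel with R₂: R₂‖R_L = (84.0 × 192) / (84.0 + 192) = 58.43 kΩ.
V_out = 24.0 × 58.43 / (9.52 + 58.43) = 24.0 × 58.43/67.95 = 20.6 V.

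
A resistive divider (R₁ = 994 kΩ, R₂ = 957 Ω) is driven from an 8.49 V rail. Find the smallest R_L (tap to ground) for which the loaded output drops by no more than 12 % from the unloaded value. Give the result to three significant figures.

Output resistance R_th = R₁‖R₂ = (994000 × 957)/995000 = 956.1 Ω.
The fractional drop is R_th/(R_th + R_L); requiring this ≤ 0.120 gives R_L ≥ R_th(1/0.120 − 1) = 956.1 × 7.333 = 7.01 kΩ.

R_L(min) ≈ 7.01 kΩ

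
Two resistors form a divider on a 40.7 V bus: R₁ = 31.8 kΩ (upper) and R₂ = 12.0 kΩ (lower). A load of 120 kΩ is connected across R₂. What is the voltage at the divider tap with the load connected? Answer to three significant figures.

The load sits in parallel with R₂: R₂‖R_L = (12.0 × 120) / (12.0 + 120) = 10.91 kΩ.
V_out = 40.7 × 10.91 / (31.8 + 10.91) = 40.7 × 10.91/42.71 = 10.4 V.

V_out ≈ 10.4 V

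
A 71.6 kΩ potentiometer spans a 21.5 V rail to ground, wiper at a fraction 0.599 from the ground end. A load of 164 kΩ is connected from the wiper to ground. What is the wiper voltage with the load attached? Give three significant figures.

V ≈ 11.7 V

The wiper splits the pot into (1−α)R = 28.71 kΩ above and αR = 42.89 kΩ below.
Lower section ‖ load = 34.00 kΩ.
V_wiper = 21.5 × 34.00/(28.71 + 34.00) = 11.7 V.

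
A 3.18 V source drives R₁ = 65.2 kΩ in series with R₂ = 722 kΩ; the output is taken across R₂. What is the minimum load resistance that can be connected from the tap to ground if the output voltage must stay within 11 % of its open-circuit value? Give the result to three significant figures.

Output resistance R_th = R₁‖R₂ = (65.2 × 722)/787.2 = 59.80 kΩ.
The fractional drop is R_th/(R_th + R_L); requiring this ≤ 0.110 gives R_L ≥ R_th(1/0.110 − 1) = 59.80 × 8.091 = 484 kΩ.

R_L(min) ≈ 484 kΩ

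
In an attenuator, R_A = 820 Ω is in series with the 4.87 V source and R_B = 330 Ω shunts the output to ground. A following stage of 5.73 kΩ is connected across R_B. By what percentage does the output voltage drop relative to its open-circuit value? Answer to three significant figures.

3.94 %

The divider's output (Thévenin) resistance is R_A‖R_B = 235.3 Ω.
Fractional drop under load = R_th/(R_th + R_L) = 235.3 / (235.3 + 5730) = 0.03945.
So the output falls by 3.94 %.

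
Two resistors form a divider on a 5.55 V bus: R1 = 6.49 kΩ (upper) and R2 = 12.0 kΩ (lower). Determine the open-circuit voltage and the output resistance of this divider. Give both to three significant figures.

V_th = 3.60 V, R_th = 4.21 kΩ

V_th is the open-circuit tap voltage: 5.55 × 12.0/(6.49 + 12.0) = 3.60 V.
With the supply zeroed, R1 and R2 appear in parallel from the tap: R_th = R1‖R2 = (6.49 × 12.0)/18.49 = 4.21 kΩ.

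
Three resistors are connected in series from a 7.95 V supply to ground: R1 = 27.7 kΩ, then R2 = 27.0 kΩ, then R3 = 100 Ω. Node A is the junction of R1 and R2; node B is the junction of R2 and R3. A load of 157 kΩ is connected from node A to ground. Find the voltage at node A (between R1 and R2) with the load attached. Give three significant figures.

V ≈ 3.62 V

Below node A the series string R2+R3 = 27100 Ω sits in parallel with the 157000 Ω load: 23110 Ω.
V_A = 7.95 × 23110/(27700 + 23110) = 3.62 V.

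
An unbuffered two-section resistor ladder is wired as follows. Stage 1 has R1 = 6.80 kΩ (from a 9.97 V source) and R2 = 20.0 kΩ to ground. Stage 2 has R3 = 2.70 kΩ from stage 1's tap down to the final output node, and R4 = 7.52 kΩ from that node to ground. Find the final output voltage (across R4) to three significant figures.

V_out ≈ 3.66 V

Stage 2 presents R3+R4 = 10.22 kΩ as a load on stage 1's tap.
Stage 1's lower leg becomes R2‖(R3+R4) = 6.764 kΩ, so V_mid = 9.97 × 6.764/13.56 = 4.972 V.
Stage 2 is itself unloaded: V_out = V_mid × R4/(R3+R4) = 4.972 × 7.52/10.22 = 3.66 V.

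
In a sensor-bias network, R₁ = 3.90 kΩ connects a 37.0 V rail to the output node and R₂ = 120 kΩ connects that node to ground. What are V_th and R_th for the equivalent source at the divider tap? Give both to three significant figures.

V_th = 35.8 V, R_th = 3.78 kΩ

V_th is the open-circuit tap voltage: 37.0 × 120/(3.90 + 120) = 35.8 V.
With the supply zeroed, R₁ and R₂ appear in parallel from the tap: R_th = R₁‖R₂ = (3.90 × 120)/123.9 = 3.78 kΩ.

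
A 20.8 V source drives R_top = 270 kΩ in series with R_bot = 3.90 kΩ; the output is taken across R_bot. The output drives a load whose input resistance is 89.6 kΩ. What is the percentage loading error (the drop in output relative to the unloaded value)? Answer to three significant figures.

4.11 %

The divider's output (Thévenin) resistance is R_top‖R_bot = 3.844 kΩ.
Fractional drop under load = R_th/(R_th + R_L) = 3.844 / (3.844 + 89.6) = 0.04114.
So the output falls by 4.11 %.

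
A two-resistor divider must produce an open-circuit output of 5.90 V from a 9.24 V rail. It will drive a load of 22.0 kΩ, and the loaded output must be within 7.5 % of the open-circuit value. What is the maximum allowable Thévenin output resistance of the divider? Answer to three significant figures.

R_th ≤ 1.78 kΩ

Loading drop = R_th/(R_th + R_L) ≤ 0.0750, so R_th ≤ R_L · ε/(1−ε) = 22.0 kΩ × 0.0750/0.9250 = 1.78 kΩ.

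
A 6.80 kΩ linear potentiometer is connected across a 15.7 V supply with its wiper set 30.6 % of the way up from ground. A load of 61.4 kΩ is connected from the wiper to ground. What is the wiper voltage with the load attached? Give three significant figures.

The wiper splits the pot into (1−α)R = 4.719 kΩ above and αR = 2.081 kΩ below.
Lower section ‖ load = 2.013 kΩ.
V_wiper = 15.7 × 2.013/(4.719 + 2.013) = 4.69 V.

V ≈ 4.69 V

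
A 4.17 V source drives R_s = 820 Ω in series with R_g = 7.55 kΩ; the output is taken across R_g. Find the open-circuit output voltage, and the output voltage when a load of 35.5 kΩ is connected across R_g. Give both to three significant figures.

Open-circuit: V = 4.17 × 7550/(820 + 7550) = 3.76 V.
With the load, R_g becomes R_g‖R_L = 6226 Ω, so V = 4.17 × 6226/7046 = 3.68 V.

Unloaded: 3.76 V; loaded: 3.68 V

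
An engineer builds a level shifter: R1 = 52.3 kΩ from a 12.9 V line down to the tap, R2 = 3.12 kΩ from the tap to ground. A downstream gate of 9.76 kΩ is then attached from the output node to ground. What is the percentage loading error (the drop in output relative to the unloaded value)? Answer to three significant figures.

23.2 %

The divider's output (Thévenin) resistance is R1‖R2 = 2.944 kΩ.
Fractional drop under load = R_th/(R_th + R_L) = 2.944 / (2.944 + 9.76) = 0.2318.
So the output falls by 23.2 %.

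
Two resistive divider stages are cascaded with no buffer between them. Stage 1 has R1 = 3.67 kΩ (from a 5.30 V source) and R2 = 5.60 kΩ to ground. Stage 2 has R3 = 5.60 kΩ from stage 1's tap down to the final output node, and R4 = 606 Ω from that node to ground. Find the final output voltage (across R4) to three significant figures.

Stage 2 presents R3+R4 = 6206 Ω as a load on stage 1's tap.
Stage 1's lower leg becomes R2‖(R3+R4) = 2944 Ω, so V_mid = 5.30 × 2944/6614 = 2.359 V.
Stage 2 is itself unloaded: V_out = V_mid × R4/(R3+R4) = 2.359 × 606/6206 = 0.230 V.

V_out ≈ 0.230 V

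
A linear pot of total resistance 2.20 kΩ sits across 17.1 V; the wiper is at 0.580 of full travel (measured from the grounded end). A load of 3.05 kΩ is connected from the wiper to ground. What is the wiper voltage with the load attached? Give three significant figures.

V ≈ 8.44 V

The wiper splits the pot into (1−α)R = 924.0 Ω above and αR = 1276 Ω below.
Lower section ‖ load = 899.6 Ω.
V_wiper = 17.1 × 899.6/(924.0 + 899.6) = 8.44 V.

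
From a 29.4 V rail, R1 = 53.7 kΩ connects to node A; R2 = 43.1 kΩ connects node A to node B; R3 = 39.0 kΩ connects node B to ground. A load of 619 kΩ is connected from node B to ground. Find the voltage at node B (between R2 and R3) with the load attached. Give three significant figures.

V ≈ 8.08 V

At node B, R3 is in parallel with the load: R3‖R_L = 36.69 kΩ.
Below node A the resistance is R2 + (R3‖R_L) = 79.79 kΩ, so V_A = 29.4 × 79.79/133.5 = 17.57 V.
Then V_B = V_A × (R3‖R_L)/(R2 + R3‖R_L) = 17.57 × 36.69/79.79 = 8.08 V.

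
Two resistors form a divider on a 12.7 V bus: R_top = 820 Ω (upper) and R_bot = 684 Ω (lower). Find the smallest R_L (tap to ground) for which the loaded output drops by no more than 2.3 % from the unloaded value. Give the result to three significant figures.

Output resistance R_th = R_top‖R_bot = (820 × 684)/1504 = 372.9 Ω.
The fractional drop is R_th/(R_th + R_L); requiring this ≤ 0.0230 gives R_L ≥ R_th(1/0.0230 − 1) = 372.9 × 42.48 = 15.8 kΩ.

R_L(min) ≈ 15.8 kΩ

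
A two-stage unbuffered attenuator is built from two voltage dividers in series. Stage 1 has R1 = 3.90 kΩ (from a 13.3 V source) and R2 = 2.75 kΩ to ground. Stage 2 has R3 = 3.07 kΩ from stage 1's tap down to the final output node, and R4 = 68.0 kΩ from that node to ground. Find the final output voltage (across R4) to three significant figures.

Stage 2 presents R3+R4 = 71.07 kΩ as a load on stage 1's tap.
Stage 1's lower leg becomes R2‖(R3+R4) = 2.648 kΩ, so V_mid = 13.3 × 2.648/6.548 = 5.378 V.
Stage 2 is itself unloaded: V_out = V_mid × R4/(R3+R4) = 5.378 × 68.0/71.07 = 5.15 V.

V_out ≈ 5.15 V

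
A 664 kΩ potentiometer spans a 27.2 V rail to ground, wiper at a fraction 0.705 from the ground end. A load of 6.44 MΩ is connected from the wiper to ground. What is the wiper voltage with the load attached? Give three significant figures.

The wiper splits the pot into (1−α)R = 195.9 kΩ above and αR = 468.1 kΩ below.
Lower section ‖ load = 436.4 kΩ.
V_wiper = 27.2 × 436.4/(195.9 + 436.4) = 18.8 V.

V ≈ 18.8 V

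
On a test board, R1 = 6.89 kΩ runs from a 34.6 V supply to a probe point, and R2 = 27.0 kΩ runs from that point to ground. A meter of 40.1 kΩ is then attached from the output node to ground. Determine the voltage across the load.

V_out ≈ 24.2 V

The load sits in parallel with R2: R2‖R_L = (27.0 × 40.1) / (27.0 + 40.1) = 16.14 kΩ.
V_out = 34.6 × 16.14 / (6.89 + 16.14) = 34.6 × 16.14/23.03 = 24.2 V.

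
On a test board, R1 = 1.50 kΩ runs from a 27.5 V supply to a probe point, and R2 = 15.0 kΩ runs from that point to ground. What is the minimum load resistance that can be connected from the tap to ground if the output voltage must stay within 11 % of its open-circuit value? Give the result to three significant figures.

R_L(min) ≈ 11.0 kΩ

Output resistance R_th = R1‖R2 = (1.50 × 15.0)/16.50 = 1.364 kΩ.
The fractional drop is R_th/(R_th + R_L); requiring this ≤ 0.110 gives R_L ≥ R_th(1/0.110 − 1) = 1.364 × 8.091 = 11.0 kΩ.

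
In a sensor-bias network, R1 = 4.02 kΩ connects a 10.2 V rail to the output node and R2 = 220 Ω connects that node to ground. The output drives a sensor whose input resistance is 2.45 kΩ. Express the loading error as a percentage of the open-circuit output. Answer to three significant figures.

7.85 %

The divider's output (Thévenin) resistance is R1‖R2 = 208.6 Ω.
Fractional drop under load = R_th/(R_th + R_L) = 208.6 / (208.6 + 2450) = 0.07846.
So the output falls by 7.85 %.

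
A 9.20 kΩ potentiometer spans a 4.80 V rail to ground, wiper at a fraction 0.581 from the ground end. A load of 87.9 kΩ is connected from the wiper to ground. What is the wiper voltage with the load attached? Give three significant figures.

V ≈ 2.72 V

The wiper splits the pot into (1−α)R = 3.855 kΩ above and αR = 5.345 kΩ below.
Lower section ‖ load = 5.039 kΩ.
V_wiper = 4.80 × 5.039/(3.855 + 5.039) = 2.72 V.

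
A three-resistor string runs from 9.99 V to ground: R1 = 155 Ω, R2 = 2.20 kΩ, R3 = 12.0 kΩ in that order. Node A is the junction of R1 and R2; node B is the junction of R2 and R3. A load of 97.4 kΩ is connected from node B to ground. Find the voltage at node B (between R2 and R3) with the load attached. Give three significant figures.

V ≈ 8.19 V

At node B, R3 is in parallel with the load: R3‖R_L = 10680 Ω.
Below node A the resistance is R2 + (R3‖R_L) = 12880 Ω, so V_A = 9.99 × 12880/13040 = 9.871 V.
Then V_B = V_A × (R3‖R_L)/(R2 + R3‖R_L) = 9.871 × 10680/12880 = 8.19 V.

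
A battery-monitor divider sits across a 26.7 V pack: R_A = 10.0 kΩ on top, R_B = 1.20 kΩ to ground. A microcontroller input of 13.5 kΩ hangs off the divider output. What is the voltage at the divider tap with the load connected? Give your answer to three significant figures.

V_out ≈ 2.65 V

The load sits in parallel with R_B: R_B‖R_L = (1.20 × 13.5) / (1.20 + 13.5) = 1.102 kΩ.
V_out = 26.7 × 1.102 / (10.0 + 1.102) = 26.7 × 1.102/11.10 = 2.65 V.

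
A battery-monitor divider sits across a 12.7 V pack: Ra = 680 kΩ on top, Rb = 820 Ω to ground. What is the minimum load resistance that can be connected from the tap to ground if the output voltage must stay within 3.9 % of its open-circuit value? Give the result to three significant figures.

R_L(min) ≈ 20.2 kΩ

Output resistance R_th = Ra‖Rb = (680000 × 820)/680800 = 819.0 Ω.
The fractional drop is R_th/(R_th + R_L); requiring this ≤ 0.0390 gives R_L ≥ R_th(1/0.0390 − 1) = 819.0 × 24.64 = 20.2 kΩ.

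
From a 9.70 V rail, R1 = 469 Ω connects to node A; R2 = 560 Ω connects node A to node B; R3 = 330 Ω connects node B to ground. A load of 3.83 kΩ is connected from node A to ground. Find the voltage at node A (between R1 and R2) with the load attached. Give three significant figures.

V ≈ 5.88 V

Below node A the series string R2+R3 = 890.0 Ω sits in parallel with the 3830 Ω load: 722.2 Ω.
V_A = 9.70 × 722.2/(469 + 722.2) = 5.88 V.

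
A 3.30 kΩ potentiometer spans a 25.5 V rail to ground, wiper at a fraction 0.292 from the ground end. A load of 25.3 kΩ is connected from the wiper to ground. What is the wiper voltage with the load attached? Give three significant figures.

V ≈ 7.25 V

The wiper splits the pot into (1−α)R = 2336 Ω above and αR = 963.6 Ω below.
Lower section ‖ load = 928.2 Ω.
V_wiper = 25.5 × 928.2/(2336 + 928.2) = 7.25 V.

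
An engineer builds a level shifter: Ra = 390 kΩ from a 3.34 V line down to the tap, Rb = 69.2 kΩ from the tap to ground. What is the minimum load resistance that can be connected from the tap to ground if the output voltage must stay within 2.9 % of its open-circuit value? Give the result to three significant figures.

Output resistance R_th = Ra‖Rb = (390 × 69.2)/459.2 = 58.77 kΩ.
The fractional drop is R_th/(R_th + R_L); requiring this ≤ 0.0290 gives R_L ≥ R_th(1/0.0290 − 1) = 58.77 × 33.48 = 1.97 MΩ.

R_L(min) ≈ 1.97 MΩ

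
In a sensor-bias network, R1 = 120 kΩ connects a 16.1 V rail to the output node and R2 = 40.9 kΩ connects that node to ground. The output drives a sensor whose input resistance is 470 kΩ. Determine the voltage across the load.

V_out ≈ 3.84 V

The load sits in parallel with R2: R2‖R_L = (40.9 × 470) / (40.9 + 470) = 37.63 kΩ.
V_out = 16.1 × 37.63 / (120 + 37.63) = 16.1 × 37.63/157.6 = 3.84 V.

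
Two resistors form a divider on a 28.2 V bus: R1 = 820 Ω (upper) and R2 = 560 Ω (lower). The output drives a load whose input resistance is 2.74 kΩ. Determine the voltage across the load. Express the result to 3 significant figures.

The load sits in parallel with R2: R2‖R_L = (560 × 2740) / (560 + 2740) = 465.0 Ω.
V_out = 28.2 × 465.0 / (820 + 465.0) = 28.2 × 465.0/1285 = 10.2 V.

V_out ≈ 10.2 V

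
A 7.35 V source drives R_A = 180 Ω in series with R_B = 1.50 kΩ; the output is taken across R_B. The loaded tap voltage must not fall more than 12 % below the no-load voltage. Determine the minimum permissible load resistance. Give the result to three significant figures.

R_L(min) ≈ 1.18 kΩ

Output resistance R_th = R_A‖R_B = (180 × 1500)/1680 = 160.7 Ω.
The fractional drop is R_th/(R_th + R_L); requiring this ≤ 0.120 gives R_L ≥ R_th(1/0.120 − 1) = 160.7 × 7.333 = 1.18 kΩ.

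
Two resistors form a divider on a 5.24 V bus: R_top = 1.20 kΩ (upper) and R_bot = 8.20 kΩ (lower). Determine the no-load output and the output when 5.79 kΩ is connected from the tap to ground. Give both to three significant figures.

Open-circuit: V = 5.24 × 8.20/(1.20 + 8.20) = 4.57 V.
With the load, R_bot becomes R_bot‖R_L = 3.394 kΩ, so V = 5.24 × 3.394/4.594 = 3.87 V.

Unloaded: 4.57 V; loaded: 3.87 V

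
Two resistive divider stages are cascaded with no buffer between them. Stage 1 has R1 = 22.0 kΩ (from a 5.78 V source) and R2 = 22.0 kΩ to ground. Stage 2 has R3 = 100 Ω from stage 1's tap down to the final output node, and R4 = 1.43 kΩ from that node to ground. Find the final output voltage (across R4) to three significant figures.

V_out ≈ 0.330 V

Stage 2 presents R3+R4 = 1530 Ω as a load on stage 1's tap.
Stage 1's lower leg becomes R2‖(R3+R4) = 1431 Ω, so V_mid = 5.78 × 1431/23430 = 0.3529 V.
Stage 2 is itself unloaded: V_out = V_mid × R4/(R3+R4) = 0.3529 × 1430/1530 = 0.330 V.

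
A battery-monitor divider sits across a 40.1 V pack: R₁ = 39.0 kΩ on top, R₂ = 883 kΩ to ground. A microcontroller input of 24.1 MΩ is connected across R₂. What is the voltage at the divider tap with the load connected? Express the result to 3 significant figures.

The load sits in parallel with R₂: R₂‖R_L = (883 × 24100) / (883 + 24100) = 851.8 kΩ.
V_out = 40.1 × 851.8 / (39.0 + 851.8) = 40.1 × 851.8/890.8 = 38.3 V.

V_out ≈ 38.3 V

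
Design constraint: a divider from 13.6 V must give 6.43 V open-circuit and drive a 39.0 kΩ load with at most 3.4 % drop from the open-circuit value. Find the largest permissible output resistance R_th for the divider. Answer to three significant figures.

R_th ≤ 1.37 kΩ

Loading drop = R_th/(R_th + R_L) ≤ 0.0340, so R_th ≤ R_L · ε/(1−ε) = 39.0 kΩ × 0.0340/0.9660 = 1.37 kΩ.
(Any R1, R2 with R2/(R1+R2) = 0.473 and R1‖R2 ≤ 1.37 kΩ will meet the spec.)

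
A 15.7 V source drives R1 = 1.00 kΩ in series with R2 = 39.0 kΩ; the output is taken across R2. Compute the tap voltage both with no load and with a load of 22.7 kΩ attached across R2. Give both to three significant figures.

Open-circuit: V = 15.7 × 39.0/(1.00 + 39.0) = 15.3 V.
With the load, R2 becomes R2‖R_L = 14.35 kΩ, so V = 15.7 × 14.35/15.35 = 14.7 V.

Unloaded: 15.3 V; loaded: 14.7 V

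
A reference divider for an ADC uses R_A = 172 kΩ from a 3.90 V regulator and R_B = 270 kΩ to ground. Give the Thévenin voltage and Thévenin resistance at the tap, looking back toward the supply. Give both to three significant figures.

V_th = 2.38 V, R_th = 105 kΩ

V_th is the open-circuit tap voltage: 3.90 × 270/(172 + 270) = 2.38 V.
With the supply zeroed, R_A and R_B appear in parallel from the tap: R_th = R_A‖R_B = (172 × 270)/442.0 = 105 kΩ.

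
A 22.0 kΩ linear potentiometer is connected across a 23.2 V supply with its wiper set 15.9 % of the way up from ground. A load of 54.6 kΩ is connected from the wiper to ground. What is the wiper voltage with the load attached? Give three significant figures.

V ≈ 3.50 V

The wiper splits the pot into (1−α)R = 18.50 kΩ above and αR = 3.498 kΩ below.
Lower section ‖ load = 3.287 kΩ.
V_wiper = 23.2 × 3.287/(18.50 + 3.287) = 3.50 V.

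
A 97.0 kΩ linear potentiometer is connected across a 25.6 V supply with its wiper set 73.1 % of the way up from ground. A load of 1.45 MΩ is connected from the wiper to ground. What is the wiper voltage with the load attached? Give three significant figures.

V ≈ 18.5 V

The wiper splits the pot into (1−α)R = 26.09 kΩ above and αR = 70.91 kΩ below.
Lower section ‖ load = 67.60 kΩ.
V_wiper = 25.6 × 67.60/(26.09 + 67.60) = 18.5 V.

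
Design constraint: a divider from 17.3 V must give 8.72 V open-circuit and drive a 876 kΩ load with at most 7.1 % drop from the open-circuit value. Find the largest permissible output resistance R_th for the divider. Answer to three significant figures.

Loading drop = R_th/(R_th + R_L) ≤ 0.0710, so R_th ≤ R_L · ε/(1−ε) = 876 kΩ × 0.0710/0.9290 = 66.9 kΩ.

R_th ≤ 66.9 kΩ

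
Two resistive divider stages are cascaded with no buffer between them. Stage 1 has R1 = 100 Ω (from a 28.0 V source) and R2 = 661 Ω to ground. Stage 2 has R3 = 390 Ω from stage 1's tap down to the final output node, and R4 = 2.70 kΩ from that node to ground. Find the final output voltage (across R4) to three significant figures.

V_out ≈ 20.7 V

Stage 2 presents R3+R4 = 3090 Ω as a load on stage 1's tap.
Stage 1's lower leg becomes R2‖(R3+R4) = 544.5 Ω, so V_mid = 28.0 × 544.5/644.5 = 23.66 V.
Stage 2 is itself unloaded: V_out = V_mid × R4/(R3+R4) = 23.66 × 2700/3090 = 20.7 V.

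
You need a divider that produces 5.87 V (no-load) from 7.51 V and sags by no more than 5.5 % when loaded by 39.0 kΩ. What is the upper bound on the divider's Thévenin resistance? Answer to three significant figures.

Loading drop = R_th/(R_th + R_L) ≤ 0.0550, so R_th ≤ R_L · ε/(1−ε) = 39.0 kΩ × 0.0550/0.9450 = 2.27 kΩ.
(Any R1, R2 with R2/(R1+R2) = 0.782 and R1‖R2 ≤ 2.27 kΩ will meet the spec.)

R_th ≤ 2.27 kΩ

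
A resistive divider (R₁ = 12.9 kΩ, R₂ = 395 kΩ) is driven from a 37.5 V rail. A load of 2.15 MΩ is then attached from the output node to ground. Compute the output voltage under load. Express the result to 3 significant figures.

The load sits in parallel with R₂: R₂‖R_L = (395 × 2150) / (395 + 2150) = 333.7 kΩ.
V_out = 37.5 × 333.7 / (12.9 + 333.7) = 37.5 × 333.7/346.6 = 36.1 V.
(Unloaded it would have been 36.3 V.)

V_out ≈ 36.1 V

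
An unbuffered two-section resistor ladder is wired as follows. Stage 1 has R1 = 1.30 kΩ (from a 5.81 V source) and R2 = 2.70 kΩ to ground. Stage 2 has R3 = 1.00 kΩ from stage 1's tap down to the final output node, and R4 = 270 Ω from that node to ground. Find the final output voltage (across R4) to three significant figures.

Stage 2 presents R3+R4 = 1270 Ω as a load on stage 1's tap.
Stage 1's lower leg becomes R2‖(R3+R4) = 863.7 Ω, so V_mid = 5.81 × 863.7/2164 = 2.319 V.
Stage 2 is itself unloaded: V_out = V_mid × R4/(R3+R4) = 2.319 × 270/1270 = 0.493 V.

V_out ≈ 0.493 V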